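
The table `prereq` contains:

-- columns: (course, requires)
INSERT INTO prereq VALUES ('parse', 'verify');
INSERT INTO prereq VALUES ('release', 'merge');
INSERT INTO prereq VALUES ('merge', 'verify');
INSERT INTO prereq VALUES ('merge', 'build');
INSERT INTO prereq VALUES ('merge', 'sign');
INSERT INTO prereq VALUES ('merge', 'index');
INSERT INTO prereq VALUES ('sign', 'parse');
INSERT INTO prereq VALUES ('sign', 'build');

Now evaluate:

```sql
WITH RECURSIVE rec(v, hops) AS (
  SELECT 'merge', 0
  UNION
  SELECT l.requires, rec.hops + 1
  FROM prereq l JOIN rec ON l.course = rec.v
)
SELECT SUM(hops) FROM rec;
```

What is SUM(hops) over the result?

11

Base: (merge, hops=0).
Iteration 1: edges from {merge} -> (build, hops=1), (index, hops=1), (sign, hops=1), (verify, hops=1).
Iteration 2: edges from {build,index,sign,verify} -> (build, hops=2), (parse, hops=2).
Iteration 3: edges from {build,parse} -> (verify, hops=3).
Iteration 4: no outgoing edges from {verify}; recursion stops.
SUM(hops) = 0 + 1 + 1 + 1 + 1 + 2 + 2 + 3 = 11.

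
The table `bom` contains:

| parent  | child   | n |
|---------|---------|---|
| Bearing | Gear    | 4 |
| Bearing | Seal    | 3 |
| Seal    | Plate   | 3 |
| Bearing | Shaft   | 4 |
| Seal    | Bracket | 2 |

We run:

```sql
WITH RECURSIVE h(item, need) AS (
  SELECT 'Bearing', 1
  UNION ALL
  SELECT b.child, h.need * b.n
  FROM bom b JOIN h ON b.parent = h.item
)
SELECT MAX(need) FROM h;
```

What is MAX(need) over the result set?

Base: (Bearing, need=1).
Iteration 1: components of {Bearing} -> Gear = 1*4 = 4, Seal = 1*3 = 3, Shaft = 1*4 = 4.
Iteration 2: components of {Gear,Seal,Shaft} -> Bracket = 3*2 = 6, Plate = 3*3 = 9.
Iteration 3: no further components; recursion stops.
need values: 1, 4, 4, 3, 6, 9; the maximum is 9.

9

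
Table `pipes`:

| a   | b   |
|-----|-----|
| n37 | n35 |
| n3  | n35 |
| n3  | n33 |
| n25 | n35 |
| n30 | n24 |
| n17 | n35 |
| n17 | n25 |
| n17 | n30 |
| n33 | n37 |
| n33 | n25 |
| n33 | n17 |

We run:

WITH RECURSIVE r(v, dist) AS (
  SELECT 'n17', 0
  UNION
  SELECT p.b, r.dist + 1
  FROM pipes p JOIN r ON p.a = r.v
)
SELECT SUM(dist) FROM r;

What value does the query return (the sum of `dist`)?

Base: (n17, dist=0).
Iteration 1: edges from {n17} -> (n25, dist=1), (n30, dist=1), (n35, dist=1).
Iteration 2: edges from {n25,n30,n35} -> (n24, dist=2), (n35, dist=2).
Iteration 3: no outgoing edges from {n24,n35}; recursion stops.
SUM(dist) = 0 + 1 + 1 + 1 + 2 + 2 = 7.

7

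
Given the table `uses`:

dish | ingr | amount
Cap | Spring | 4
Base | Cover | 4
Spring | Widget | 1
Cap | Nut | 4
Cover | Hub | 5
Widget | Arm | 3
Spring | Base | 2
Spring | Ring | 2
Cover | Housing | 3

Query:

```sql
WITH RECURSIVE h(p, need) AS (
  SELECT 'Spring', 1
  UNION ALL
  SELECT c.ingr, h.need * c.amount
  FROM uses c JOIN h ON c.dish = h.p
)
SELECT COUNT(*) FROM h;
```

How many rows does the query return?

Base: (Spring, need=1).
Iteration 1: components of {Spring} -> Base = 1*2 = 2, Ring = 1*2 = 2, Widget = 1*1 = 1.
Iteration 2: components of {Base,Ring,Widget} -> Arm = 1*3 = 3, Cover = 2*4 = 8.
Iteration 3: components of {Arm,Cover} -> Housing = 8*3 = 24, Hub = 8*5 = 40.
Iteration 4: no further components; recursion stops.
Total rows emitted: 8.

8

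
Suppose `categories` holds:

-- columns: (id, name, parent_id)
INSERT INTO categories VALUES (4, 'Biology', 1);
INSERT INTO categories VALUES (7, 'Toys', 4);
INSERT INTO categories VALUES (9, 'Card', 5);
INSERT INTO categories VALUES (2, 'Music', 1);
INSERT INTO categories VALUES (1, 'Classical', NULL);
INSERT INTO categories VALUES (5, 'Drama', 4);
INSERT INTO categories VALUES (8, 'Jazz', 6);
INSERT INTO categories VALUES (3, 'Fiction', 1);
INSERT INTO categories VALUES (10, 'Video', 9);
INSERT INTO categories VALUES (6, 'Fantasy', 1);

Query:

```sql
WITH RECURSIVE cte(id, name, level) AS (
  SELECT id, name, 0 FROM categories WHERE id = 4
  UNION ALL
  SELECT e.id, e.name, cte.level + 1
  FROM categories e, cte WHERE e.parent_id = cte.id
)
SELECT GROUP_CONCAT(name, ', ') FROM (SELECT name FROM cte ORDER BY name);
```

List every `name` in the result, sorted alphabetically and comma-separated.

Base: id=4 (Biology) at level 0.
Iteration 1: rows with parent_id in {4} -> Drama (id 5, level 1), Toys (id 7, level 1).
Iteration 2: rows with parent_id in {5,7} -> Card (id 9, level 2).
Iteration 3: rows with parent_id in {9} -> Video (id 10, level 3).
Iteration 4: no rows with parent_id in {10}; recursion stops.

Biology, Card, Drama, Toys, Video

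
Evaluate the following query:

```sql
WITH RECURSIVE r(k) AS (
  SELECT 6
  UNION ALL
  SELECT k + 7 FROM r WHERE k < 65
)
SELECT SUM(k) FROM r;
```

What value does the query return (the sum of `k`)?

375

Base: k=6.
Iteration 1: 6 < 65 holds -> k = 6 + 7 = 13.
Iteration 2: 13 < 65 holds -> k = 13 + 7 = 20.
Iteration 3: 20 < 65 holds -> k = 20 + 7 = 27.
Iteration 4: 27 < 65 holds -> k = 27 + 7 = 34.
Iteration 5: 34 < 65 holds -> k = 34 + 7 = 41.
Iteration 6: 41 < 65 holds -> k = 41 + 7 = 48.
Iteration 7: 48 < 65 holds -> k = 48 + 7 = 55.
Iteration 8: 55 < 65 holds -> k = 55 + 7 = 62.
Iteration 9: 62 < 65 holds -> k = 62 + 7 = 69.
Iteration 10: 69 < 65 fails; recursion stops.
SUM(k) = 6 + 13 + 20 + 27 + 34 + 41 + 48 + 55 + 62 + 69 = 375.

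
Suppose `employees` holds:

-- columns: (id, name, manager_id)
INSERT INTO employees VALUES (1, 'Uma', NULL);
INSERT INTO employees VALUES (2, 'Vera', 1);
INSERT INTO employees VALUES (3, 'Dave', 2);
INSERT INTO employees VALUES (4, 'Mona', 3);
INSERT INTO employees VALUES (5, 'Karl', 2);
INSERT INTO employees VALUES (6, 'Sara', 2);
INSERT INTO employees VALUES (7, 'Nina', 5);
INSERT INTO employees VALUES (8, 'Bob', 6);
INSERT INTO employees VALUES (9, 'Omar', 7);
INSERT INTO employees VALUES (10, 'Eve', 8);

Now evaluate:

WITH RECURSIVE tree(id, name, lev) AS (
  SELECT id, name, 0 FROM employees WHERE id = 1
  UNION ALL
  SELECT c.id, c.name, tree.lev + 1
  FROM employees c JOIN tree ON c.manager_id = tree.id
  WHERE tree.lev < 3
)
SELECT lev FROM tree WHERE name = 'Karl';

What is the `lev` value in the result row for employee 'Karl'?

2

Base: id=1 (Uma) at lev 0.
Iteration 1: rows with manager_id in {1} -> Vera (id 2, lev 1).
Iteration 2: rows with manager_id in {2} -> Dave (id 3, lev 2), Karl (id 5, lev 2), Sara (id 6, lev 2).
Iteration 3: rows with manager_id in {3,5,6} -> Mona (id 4, lev 3), Nina (id 7, lev 3), Bob (id 8, lev 3).
Iteration 4: lev < 3 fails for all current rows; recursion stops.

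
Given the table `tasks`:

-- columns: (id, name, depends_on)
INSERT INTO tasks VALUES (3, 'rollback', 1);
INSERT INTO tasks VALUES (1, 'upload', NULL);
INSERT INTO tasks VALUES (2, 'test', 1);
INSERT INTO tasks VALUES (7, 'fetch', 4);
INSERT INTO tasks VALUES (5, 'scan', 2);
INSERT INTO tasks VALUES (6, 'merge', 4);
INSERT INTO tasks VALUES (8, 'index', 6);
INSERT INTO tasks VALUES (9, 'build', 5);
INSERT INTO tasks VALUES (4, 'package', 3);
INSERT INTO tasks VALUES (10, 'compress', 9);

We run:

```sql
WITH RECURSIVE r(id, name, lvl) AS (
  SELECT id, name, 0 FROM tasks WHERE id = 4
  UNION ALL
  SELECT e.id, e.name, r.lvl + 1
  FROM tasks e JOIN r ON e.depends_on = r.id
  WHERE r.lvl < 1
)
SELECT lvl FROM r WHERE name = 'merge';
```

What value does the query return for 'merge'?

Base: id=4 (package) at lvl 0.
Iteration 1: rows with depends_on in {4} -> merge (id 6, lvl 1), fetch (id 7, lvl 1).
Iteration 2: lvl < 1 fails for all current rows; recursion stops.

1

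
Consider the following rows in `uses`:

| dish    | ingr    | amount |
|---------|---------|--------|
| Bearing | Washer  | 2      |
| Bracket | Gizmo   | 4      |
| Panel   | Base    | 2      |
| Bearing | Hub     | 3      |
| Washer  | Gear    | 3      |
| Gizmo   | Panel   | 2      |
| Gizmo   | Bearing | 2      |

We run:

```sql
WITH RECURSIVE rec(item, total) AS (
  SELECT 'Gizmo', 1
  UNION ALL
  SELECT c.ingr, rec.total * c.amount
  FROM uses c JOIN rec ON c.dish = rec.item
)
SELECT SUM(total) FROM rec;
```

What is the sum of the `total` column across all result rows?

31

Base: (Gizmo, total=1).
Iteration 1: components of {Gizmo} -> Bearing = 1*2 = 2, Panel = 1*2 = 2.
Iteration 2: components of {Bearing,Panel} -> Base = 2*2 = 4, Hub = 2*3 = 6, Washer = 2*2 = 4.
Iteration 3: components of {Base,Hub,Washer} -> Gear = 4*3 = 12.
Iteration 4: no further components; recursion stops.
SUM(total) = 1 + 2 + 2 + 4 + 6 + 4 + 12 = 31.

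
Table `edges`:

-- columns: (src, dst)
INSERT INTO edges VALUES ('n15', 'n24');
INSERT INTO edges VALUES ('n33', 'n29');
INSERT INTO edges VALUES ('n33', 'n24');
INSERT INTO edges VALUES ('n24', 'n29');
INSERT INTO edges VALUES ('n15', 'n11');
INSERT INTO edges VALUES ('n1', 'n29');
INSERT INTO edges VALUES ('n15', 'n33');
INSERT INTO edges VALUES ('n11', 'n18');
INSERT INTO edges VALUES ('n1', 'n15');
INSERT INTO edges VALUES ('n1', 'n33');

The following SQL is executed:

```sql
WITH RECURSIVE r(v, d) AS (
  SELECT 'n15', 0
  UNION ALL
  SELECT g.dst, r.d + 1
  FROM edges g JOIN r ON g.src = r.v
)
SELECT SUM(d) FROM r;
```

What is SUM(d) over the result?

Base: (n15, d=0).
Iteration 1: edges from {n15} -> (n11, d=1), (n24, d=1), (n33, d=1).
Iteration 2: edges from {n11,n24,n33} -> (n18, d=2), (n24, d=2), (n29, d=2) x2. [UNION ALL keeps all 4 new rows, including repeats]
Iteration 3: edges from {n18,n24,n29} -> (n29, d=3).
Iteration 4: no outgoing edges from {n29}; recursion stops.
SUM(d) = 0 + 1 + 1 + 1 + 2 + 2 + 2 + 2 + 3 = 14.

14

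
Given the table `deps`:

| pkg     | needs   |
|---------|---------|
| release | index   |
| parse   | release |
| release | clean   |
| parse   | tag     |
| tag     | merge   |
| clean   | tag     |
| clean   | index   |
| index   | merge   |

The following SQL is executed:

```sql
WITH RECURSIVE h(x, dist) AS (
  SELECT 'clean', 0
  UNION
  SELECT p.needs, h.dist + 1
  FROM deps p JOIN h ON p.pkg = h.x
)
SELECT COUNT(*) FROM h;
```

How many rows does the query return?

4

Base: (clean, dist=0).
Iteration 1: edges from {clean} -> (index, dist=1), (tag, dist=1).
Iteration 2: edges from {index,tag} -> (merge, dist=2). [UNION drops 1 duplicate row(s)]
Iteration 3: no outgoing edges from {merge}; recursion stops.
Total rows emitted: 4.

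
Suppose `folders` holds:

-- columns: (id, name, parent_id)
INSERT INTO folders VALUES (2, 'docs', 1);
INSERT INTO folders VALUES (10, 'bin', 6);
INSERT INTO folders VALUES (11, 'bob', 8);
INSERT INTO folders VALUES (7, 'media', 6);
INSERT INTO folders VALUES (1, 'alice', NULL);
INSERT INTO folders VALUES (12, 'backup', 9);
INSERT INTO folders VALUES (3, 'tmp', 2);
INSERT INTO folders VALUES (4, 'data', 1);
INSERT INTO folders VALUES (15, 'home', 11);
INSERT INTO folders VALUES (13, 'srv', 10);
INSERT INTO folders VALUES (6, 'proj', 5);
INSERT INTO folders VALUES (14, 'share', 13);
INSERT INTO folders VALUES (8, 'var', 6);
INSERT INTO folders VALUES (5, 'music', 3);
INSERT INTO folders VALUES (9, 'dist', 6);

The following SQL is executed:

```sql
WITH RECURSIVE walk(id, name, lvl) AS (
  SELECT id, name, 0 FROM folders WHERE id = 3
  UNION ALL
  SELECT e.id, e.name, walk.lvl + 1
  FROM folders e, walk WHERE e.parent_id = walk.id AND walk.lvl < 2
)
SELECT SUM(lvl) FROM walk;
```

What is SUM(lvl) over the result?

3

Base: id=3 (tmp) at lvl 0.
Iteration 1: rows with parent_id in {3} -> music (id 5, lvl 1).
Iteration 2: rows with parent_id in {5} -> proj (id 6, lvl 2).
Iteration 3: lvl < 2 fails for all current rows; recursion stops.
SUM(lvl) = 0 + 1 + 2 = 3.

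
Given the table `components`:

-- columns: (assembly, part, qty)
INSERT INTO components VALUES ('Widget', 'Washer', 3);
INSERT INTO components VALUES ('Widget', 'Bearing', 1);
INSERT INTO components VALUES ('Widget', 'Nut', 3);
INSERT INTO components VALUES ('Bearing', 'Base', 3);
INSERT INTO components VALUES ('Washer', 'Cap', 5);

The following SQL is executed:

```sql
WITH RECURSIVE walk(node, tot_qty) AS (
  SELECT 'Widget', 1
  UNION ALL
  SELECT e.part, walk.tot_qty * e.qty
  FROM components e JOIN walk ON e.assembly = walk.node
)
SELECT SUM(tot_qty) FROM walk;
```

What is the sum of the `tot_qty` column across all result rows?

Base: (Widget, tot_qty=1).
Iteration 1: components of {Widget} -> Bearing = 1*1 = 1, Nut = 1*3 = 3, Washer = 1*3 = 3.
Iteration 2: components of {Bearing,Nut,Washer} -> Base = 1*3 = 3, Cap = 3*5 = 15.
Iteration 3: no further components; recursion stops.
SUM(tot_qty) = 1 + 3 + 1 + 3 + 15 + 3 = 26.

26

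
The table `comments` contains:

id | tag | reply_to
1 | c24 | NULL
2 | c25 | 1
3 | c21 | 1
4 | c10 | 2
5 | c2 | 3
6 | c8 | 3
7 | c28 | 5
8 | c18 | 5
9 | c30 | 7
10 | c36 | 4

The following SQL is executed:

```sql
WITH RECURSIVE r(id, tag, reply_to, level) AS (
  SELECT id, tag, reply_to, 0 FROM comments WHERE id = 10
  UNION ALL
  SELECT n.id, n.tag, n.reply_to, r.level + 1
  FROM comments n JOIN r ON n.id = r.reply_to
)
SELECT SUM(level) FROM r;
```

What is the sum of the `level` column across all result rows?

Base: id=10 (c36), reply_to=4, level 0.
Iteration 1: join on id=4 -> c10 (id 4, reply_to=2, level 1).
Iteration 2: join on id=2 -> c25 (id 2, reply_to=1, level 2).
Iteration 3: join on id=1 -> c24 (id 1, reply_to=NULL, level 3).
Iteration 4: reply_to is NULL; no match; recursion stops.
SUM(level) = 0 + 1 + 2 + 3 = 6.

6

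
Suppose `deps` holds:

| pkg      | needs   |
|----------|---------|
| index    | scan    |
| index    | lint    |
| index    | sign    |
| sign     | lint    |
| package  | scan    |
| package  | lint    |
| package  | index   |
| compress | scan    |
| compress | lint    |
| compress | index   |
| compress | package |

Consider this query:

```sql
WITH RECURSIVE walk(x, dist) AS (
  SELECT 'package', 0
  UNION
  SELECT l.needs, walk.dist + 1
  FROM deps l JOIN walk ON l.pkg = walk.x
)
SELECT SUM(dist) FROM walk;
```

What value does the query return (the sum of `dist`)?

Base: (package, dist=0).
Iteration 1: edges from {package} -> (index, dist=1), (lint, dist=1), (scan, dist=1).
Iteration 2: edges from {index,lint,scan} -> (lint, dist=2), (scan, dist=2), (sign, dist=2).
Iteration 3: edges from {lint,scan,sign} -> (lint, dist=3).
Iteration 4: no outgoing edges from {lint}; recursion stops.
SUM(dist) = 0 + 1 + 1 + 1 + 2 + 2 + 2 + 3 = 12.

12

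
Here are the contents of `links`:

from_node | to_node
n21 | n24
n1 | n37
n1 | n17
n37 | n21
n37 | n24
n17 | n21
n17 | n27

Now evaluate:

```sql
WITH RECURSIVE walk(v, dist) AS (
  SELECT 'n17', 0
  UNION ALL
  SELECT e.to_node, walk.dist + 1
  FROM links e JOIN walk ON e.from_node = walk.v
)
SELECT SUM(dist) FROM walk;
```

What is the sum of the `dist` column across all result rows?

4

Base: (n17, dist=0).
Iteration 1: edges from {n17} -> (n21, dist=1), (n27, dist=1).
Iteration 2: edges from {n21,n27} -> (n24, dist=2).
Iteration 3: no outgoing edges from {n24}; recursion stops.
SUM(dist) = 0 + 1 + 1 + 2 = 4.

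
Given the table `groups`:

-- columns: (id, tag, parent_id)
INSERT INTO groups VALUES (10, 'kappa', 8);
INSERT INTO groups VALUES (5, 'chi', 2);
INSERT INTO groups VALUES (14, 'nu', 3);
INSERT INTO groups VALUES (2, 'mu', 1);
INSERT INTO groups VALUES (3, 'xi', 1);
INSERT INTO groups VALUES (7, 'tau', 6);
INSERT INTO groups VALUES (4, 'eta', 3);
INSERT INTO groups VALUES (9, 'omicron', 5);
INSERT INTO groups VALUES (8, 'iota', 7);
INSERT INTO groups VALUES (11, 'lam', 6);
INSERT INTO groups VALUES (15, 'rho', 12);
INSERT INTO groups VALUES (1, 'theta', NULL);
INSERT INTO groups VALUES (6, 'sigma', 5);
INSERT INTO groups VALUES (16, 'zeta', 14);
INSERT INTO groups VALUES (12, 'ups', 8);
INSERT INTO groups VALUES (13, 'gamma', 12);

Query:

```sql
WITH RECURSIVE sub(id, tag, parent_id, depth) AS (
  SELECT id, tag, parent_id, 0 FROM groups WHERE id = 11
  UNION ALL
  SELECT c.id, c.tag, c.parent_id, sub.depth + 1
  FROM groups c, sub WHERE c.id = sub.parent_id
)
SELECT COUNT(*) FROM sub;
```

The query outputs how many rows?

Base: id=11 (lam), parent_id=6, depth 0.
Iteration 1: join on id=6 -> sigma (id 6, parent_id=5, depth 1).
Iteration 2: join on id=5 -> chi (id 5, parent_id=2, depth 2).
Iteration 3: join on id=2 -> mu (id 2, parent_id=1, depth 3).
Iteration 4: join on id=1 -> theta (id 1, parent_id=NULL, depth 4).
Iteration 5: parent_id is NULL; no match; recursion stops.
Total rows emitted: 5.

5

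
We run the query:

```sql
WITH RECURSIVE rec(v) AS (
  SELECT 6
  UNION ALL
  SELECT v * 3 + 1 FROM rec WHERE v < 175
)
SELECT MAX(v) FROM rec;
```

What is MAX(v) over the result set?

Base: v=6.
Iteration 1: 6 < 175 holds -> v = 6 * 3 + 1 = 19.
Iteration 2: 19 < 175 holds -> v = 19 * 3 + 1 = 58.
Iteration 3: 58 < 175 holds -> v = 58 * 3 + 1 = 175.
Iteration 4: 175 < 175 fails; recursion stops.
v values: 6, 19, 58, 175; the maximum is 175.

175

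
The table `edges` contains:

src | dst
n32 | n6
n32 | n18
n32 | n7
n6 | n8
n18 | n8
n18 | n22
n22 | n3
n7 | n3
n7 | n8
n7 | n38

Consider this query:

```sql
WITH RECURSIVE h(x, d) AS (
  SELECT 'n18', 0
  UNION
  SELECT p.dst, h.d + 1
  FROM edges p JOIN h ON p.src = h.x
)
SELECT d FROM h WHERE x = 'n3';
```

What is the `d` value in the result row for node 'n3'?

Base: (n18, d=0).
Iteration 1: edges from {n18} -> (n22, d=1), (n8, d=1).
Iteration 2: edges from {n22,n8} -> (n3, d=2).
Iteration 3: no outgoing edges from {n3}; recursion stops.

2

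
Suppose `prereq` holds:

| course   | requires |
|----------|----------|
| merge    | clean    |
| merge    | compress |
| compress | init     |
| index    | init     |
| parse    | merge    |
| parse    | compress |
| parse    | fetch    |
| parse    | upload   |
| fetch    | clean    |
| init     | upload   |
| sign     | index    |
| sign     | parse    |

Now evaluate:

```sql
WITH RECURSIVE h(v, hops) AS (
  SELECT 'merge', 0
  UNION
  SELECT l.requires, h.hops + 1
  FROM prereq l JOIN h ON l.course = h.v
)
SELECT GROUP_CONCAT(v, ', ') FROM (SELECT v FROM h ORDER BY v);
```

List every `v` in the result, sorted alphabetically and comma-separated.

Base: (merge, hops=0).
Iteration 1: edges from {merge} -> (clean, hops=1), (compress, hops=1).
Iteration 2: edges from {clean,compress} -> (init, hops=2).
Iteration 3: edges from {init} -> (upload, hops=3).
Iteration 4: no outgoing edges from {upload}; recursion stops.

clean, compress, init, merge, upload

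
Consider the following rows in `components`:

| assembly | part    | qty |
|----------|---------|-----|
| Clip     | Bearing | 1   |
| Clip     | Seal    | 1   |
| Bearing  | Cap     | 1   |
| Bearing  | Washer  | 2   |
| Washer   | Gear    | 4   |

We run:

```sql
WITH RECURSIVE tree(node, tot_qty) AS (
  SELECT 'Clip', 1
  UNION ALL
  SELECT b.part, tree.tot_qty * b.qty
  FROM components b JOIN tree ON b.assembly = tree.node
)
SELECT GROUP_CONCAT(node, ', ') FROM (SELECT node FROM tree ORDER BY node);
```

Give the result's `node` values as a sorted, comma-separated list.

Bearing, Cap, Clip, Gear, Seal, Washer

Base: (Clip, tot_qty=1).
Iteration 1: components of {Clip} -> Bearing = 1*1 = 1, Seal = 1*1 = 1.
Iteration 2: components of {Bearing,Seal} -> Cap = 1*1 = 1, Washer = 1*2 = 2.
Iteration 3: components of {Cap,Washer} -> Gear = 2*4 = 8.
Iteration 4: no further components; recursion stops.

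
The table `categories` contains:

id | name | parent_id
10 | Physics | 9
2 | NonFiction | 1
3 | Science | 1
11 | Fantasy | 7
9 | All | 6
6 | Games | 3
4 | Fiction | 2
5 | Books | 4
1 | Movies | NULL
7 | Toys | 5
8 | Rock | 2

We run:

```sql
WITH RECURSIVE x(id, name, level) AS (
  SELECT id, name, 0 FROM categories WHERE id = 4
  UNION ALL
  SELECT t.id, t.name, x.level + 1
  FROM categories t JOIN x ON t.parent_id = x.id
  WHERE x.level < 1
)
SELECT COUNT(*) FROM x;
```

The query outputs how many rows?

2

Base: id=4 (Fiction) at level 0.
Iteration 1: rows with parent_id in {4} -> Books (id 5, level 1).
Iteration 2: level < 1 fails for all current rows; recursion stops.
Total rows emitted: 2.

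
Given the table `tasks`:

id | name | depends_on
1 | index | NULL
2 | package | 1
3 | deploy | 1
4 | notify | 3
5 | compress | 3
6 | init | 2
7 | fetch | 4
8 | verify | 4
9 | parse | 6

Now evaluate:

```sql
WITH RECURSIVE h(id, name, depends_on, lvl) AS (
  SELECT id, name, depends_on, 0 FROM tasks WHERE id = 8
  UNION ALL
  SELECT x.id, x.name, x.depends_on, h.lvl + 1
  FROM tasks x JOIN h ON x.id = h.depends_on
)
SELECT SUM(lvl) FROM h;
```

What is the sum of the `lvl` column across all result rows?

Base: id=8 (verify), depends_on=4, lvl 0.
Iteration 1: join on id=4 -> notify (id 4, depends_on=3, lvl 1).
Iteration 2: join on id=3 -> deploy (id 3, depends_on=1, lvl 2).
Iteration 3: join on id=1 -> index (id 1, depends_on=NULL, lvl 3).
Iteration 4: depends_on is NULL; no match; recursion stops.
SUM(lvl) = 0 + 1 + 2 + 3 = 6.

6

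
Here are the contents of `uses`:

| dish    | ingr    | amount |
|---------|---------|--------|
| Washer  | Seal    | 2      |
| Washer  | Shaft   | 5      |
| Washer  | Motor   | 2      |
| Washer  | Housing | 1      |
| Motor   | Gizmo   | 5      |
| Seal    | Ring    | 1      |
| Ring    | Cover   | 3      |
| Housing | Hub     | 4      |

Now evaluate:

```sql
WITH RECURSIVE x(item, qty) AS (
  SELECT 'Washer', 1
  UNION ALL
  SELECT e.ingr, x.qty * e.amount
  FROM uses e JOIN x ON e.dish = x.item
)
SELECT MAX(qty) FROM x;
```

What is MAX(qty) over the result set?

Base: (Washer, qty=1).
Iteration 1: components of {Washer} -> Housing = 1*1 = 1, Motor = 1*2 = 2, Seal = 1*2 = 2, Shaft = 1*5 = 5.
Iteration 2: components of {Housing,Motor,Seal,Shaft} -> Gizmo = 2*5 = 10, Hub = 1*4 = 4, Ring = 2*1 = 2.
Iteration 3: components of {Gizmo,Hub,Ring} -> Cover = 2*3 = 6.
Iteration 4: no further components; recursion stops.
qty values: 1, 2, 5, 2, 1, 2, 10, 4, 6; the maximum is 10.

10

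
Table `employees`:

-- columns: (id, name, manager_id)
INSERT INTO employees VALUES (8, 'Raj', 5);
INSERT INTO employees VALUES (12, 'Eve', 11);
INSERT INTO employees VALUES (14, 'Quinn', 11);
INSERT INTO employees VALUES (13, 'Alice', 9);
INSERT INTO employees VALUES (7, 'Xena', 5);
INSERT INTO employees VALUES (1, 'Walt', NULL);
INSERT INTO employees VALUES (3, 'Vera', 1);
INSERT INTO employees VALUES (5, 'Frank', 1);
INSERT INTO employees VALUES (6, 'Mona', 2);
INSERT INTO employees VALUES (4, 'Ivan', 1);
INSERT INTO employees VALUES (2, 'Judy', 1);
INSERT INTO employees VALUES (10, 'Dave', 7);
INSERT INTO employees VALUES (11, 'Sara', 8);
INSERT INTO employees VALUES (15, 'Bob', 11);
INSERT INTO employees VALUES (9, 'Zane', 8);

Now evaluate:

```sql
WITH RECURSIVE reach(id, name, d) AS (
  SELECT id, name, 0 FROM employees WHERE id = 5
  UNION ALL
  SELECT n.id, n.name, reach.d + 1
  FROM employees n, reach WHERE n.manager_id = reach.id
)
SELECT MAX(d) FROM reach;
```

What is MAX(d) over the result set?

Base: id=5 (Frank) at d 0.
Iteration 1: rows with manager_id in {5} -> Xena (id 7, d 1), Raj (id 8, d 1).
Iteration 2: rows with manager_id in {7,8} -> Zane (id 9, d 2), Dave (id 10, d 2), Sara (id 11, d 2).
Iteration 3: rows with manager_id in {9,10,11} -> Eve (id 12, d 3), Alice (id 13, d 3), Quinn (id 14, d 3), Bob (id 15, d 3).
Iteration 4: no rows with manager_id in {12,13,14,15}; recursion stops.
d values: 0, 1, 1, 2, 2, 2, 3, 3, 3, 3; the maximum is 3.

3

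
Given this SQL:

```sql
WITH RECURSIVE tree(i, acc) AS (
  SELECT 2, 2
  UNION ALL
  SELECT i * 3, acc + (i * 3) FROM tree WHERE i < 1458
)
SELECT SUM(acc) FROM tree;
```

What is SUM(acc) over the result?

Base: i=2, acc=2.
Iteration 1: 2 < 1458 holds -> i = 2 * 3 = 6, acc = 2 + 6 = 8.
Iteration 2: 6 < 1458 holds -> i = 6 * 3 = 18, acc = 8 + 18 = 26.
Iteration 3: 18 < 1458 holds -> i = 18 * 3 = 54, acc = 26 + 54 = 80.
Iteration 4: 54 < 1458 holds -> i = 54 * 3 = 162, acc = 80 + 162 = 242.
Iteration 5: 162 < 1458 holds -> i = 162 * 3 = 486, acc = 242 + 486 = 728.
Iteration 6: 486 < 1458 holds -> i = 486 * 3 = 1458, acc = 728 + 1458 = 2186.
Iteration 7: 1458 < 1458 fails; recursion stops.
SUM(acc) = 2 + 8 + 26 + 80 + 242 + 728 + 2186 = 3272.

3272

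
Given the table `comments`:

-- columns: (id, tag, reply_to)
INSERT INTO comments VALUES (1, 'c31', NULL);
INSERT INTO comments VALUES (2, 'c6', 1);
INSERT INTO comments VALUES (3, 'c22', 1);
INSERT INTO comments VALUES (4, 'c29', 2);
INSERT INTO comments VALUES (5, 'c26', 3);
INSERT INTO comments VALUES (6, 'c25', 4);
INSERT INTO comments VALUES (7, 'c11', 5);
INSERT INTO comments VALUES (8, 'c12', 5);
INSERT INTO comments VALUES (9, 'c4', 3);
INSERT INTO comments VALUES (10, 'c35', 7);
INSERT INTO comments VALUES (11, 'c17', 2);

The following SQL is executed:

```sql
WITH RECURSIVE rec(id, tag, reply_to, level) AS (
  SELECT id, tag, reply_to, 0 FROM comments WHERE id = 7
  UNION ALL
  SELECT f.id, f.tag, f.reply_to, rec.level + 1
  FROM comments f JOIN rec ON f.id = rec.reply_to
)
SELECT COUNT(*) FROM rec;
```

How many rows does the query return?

Base: id=7 (c11), reply_to=5, level 0.
Iteration 1: join on id=5 -> c26 (id 5, reply_to=3, level 1).
Iteration 2: join on id=3 -> c22 (id 3, reply_to=1, level 2).
Iteration 3: join on id=1 -> c31 (id 1, reply_to=NULL, level 3).
Iteration 4: reply_to is NULL; no match; recursion stops.
Total rows emitted: 4.

4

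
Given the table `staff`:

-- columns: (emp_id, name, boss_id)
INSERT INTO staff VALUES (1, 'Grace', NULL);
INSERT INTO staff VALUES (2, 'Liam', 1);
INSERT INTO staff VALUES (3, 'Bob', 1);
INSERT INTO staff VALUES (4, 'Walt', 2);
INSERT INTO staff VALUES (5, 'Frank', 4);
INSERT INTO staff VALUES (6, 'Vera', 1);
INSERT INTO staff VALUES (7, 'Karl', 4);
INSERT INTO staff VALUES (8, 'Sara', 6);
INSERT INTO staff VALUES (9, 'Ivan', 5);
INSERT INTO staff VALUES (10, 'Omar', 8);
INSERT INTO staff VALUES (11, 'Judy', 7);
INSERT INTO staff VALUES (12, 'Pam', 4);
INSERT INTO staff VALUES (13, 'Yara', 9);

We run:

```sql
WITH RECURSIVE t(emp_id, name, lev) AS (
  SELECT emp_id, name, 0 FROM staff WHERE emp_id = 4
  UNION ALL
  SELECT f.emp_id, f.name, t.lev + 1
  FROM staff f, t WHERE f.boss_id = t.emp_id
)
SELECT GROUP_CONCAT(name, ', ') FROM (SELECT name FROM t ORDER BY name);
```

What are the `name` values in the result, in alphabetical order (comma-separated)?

Base: emp_id=4 (Walt) at lev 0.
Iteration 1: rows with boss_id in {4} -> Frank (id 5, lev 1), Karl (id 7, lev 1), Pam (id 12, lev 1).
Iteration 2: rows with boss_id in {5,7,12} -> Ivan (id 9, lev 2), Judy (id 11, lev 2).
Iteration 3: rows with boss_id in {9,11} -> Yara (id 13, lev 3).
Iteration 4: no rows with boss_id in {13}; recursion stops.

Frank, Ivan, Judy, Karl, Pam, Walt, Yara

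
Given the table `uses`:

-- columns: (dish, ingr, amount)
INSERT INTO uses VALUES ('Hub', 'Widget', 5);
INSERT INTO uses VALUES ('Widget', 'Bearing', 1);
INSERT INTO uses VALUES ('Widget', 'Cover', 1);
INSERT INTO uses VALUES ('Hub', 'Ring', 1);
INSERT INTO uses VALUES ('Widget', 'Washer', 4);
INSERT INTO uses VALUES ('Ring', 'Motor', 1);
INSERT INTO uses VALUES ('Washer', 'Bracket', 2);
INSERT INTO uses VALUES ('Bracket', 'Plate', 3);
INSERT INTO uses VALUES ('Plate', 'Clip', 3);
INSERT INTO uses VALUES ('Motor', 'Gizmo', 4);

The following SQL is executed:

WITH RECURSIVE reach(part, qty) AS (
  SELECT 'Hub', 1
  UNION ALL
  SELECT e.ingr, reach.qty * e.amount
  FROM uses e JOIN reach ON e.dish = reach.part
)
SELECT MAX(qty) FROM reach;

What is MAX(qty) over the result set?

Base: (Hub, qty=1).
Iteration 1: components of {Hub} -> Ring = 1*1 = 1, Widget = 1*5 = 5.
Iteration 2: components of {Ring,Widget} -> Bearing = 5*1 = 5, Cover = 5*1 = 5, Motor = 1*1 = 1, Washer = 5*4 = 20.
Iteration 3: components of {Bearing,Cover,Motor,Washer} -> Bracket = 20*2 = 40, Gizmo = 1*4 = 4.
Iteration 4: components of {Bracket,Gizmo} -> Plate = 40*3 = 120.
Iteration 5: components of {Plate} -> Clip = 120*3 = 360.
Iteration 6: no further components; recursion stops.
qty values: 1, 5, 1, 5, 5, 20, 1, 40, 4, 120, 360; the maximum is 360.

360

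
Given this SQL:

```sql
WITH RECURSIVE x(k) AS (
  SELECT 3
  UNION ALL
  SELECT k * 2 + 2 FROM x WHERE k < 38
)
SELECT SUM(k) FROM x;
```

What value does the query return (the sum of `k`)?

Base: k=3.
Iteration 1: 3 < 38 holds -> k = 3 * 2 + 2 = 8.
Iteration 2: 8 < 38 holds -> k = 8 * 2 + 2 = 18.
Iteration 3: 18 < 38 holds -> k = 18 * 2 + 2 = 38.
Iteration 4: 38 < 38 fails; recursion stops.
SUM(k) = 3 + 8 + 18 + 38 = 67.

67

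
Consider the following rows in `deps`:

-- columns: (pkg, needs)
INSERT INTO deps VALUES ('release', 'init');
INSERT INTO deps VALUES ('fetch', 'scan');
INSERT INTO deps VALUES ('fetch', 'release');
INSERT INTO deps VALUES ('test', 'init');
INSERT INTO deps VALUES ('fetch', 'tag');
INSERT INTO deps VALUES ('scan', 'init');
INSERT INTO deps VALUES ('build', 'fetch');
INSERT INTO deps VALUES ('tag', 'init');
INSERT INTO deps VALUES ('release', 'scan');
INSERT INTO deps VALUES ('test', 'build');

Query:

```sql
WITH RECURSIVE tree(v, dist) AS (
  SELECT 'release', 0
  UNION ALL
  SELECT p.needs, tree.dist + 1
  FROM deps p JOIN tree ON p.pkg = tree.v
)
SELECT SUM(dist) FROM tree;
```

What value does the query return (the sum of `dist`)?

Base: (release, dist=0).
Iteration 1: edges from {release} -> (init, dist=1), (scan, dist=1).
Iteration 2: edges from {init,scan} -> (init, dist=2).
Iteration 3: no outgoing edges from {init}; recursion stops.
SUM(dist) = 0 + 1 + 1 + 2 = 4.

4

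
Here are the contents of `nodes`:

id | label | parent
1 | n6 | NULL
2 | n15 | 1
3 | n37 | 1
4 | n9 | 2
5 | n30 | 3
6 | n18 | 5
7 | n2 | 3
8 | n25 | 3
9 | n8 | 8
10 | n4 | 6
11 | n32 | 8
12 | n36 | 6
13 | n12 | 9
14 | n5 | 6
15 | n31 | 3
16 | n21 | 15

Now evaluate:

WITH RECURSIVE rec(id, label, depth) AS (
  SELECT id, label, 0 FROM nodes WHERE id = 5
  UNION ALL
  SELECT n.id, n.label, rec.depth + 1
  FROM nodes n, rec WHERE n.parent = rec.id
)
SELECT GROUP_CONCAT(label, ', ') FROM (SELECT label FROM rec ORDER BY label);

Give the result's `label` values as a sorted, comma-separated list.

Base: id=5 (n30) at depth 0.
Iteration 1: rows with parent in {5} -> n18 (id 6, depth 1).
Iteration 2: rows with parent in {6} -> n4 (id 10, depth 2), n36 (id 12, depth 2), n5 (id 14, depth 2).
Iteration 3: no rows with parent in {10,12,14}; recursion stops.

n18, n30, n36, n4, n5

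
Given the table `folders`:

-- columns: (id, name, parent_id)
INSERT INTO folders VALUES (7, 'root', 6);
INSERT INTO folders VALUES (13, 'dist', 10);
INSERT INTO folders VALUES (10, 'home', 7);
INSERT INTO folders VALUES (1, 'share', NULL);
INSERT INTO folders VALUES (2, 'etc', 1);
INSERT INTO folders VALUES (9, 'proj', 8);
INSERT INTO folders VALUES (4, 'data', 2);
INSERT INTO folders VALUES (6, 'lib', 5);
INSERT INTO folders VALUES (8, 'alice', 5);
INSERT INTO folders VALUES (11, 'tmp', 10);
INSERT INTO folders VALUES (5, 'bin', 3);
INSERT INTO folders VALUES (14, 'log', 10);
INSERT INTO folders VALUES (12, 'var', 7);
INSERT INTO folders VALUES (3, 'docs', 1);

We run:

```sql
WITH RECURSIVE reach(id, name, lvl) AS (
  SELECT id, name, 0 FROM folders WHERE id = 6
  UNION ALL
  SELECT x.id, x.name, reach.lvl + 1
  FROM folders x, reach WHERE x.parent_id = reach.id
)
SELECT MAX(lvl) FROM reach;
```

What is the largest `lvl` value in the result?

Base: id=6 (lib) at lvl 0.
Iteration 1: rows with parent_id in {6} -> root (id 7, lvl 1).
Iteration 2: rows with parent_id in {7} -> home (id 10, lvl 2), var (id 12, lvl 2).
Iteration 3: rows with parent_id in {10,12} -> tmp (id 11, lvl 3), dist (id 13, lvl 3), log (id 14, lvl 3).
Iteration 4: no rows with parent_id in {11,13,14}; recursion stops.
lvl values: 0, 1, 2, 2, 3, 3, 3; the maximum is 3.

3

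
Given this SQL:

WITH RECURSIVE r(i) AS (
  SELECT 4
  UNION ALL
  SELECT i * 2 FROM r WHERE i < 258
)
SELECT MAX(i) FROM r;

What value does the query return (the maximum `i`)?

Base: i=4.
Iteration 1: 4 < 258 holds -> i = 4 * 2 = 8.
Iteration 2: 8 < 258 holds -> i = 8 * 2 = 16.
Iteration 3: 16 < 258 holds -> i = 16 * 2 = 32.
Iteration 4: 32 < 258 holds -> i = 32 * 2 = 64.
Iteration 5: 64 < 258 holds -> i = 64 * 2 = 128.
Iteration 6: 128 < 258 holds -> i = 128 * 2 = 256.
Iteration 7: 256 < 258 holds -> i = 256 * 2 = 512.
Iteration 8: 512 < 258 fails; recursion stops.
i values: 4, 8, 16, 32, 64, 128, 256, 512; the maximum is 512.

512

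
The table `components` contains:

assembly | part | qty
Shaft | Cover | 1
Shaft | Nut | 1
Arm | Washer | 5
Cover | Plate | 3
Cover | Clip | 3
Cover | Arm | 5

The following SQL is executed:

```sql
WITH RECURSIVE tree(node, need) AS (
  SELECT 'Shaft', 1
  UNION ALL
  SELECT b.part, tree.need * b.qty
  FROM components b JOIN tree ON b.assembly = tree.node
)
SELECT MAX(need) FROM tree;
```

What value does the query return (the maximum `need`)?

Base: (Shaft, need=1).
Iteration 1: components of {Shaft} -> Cover = 1*1 = 1, Nut = 1*1 = 1.
Iteration 2: components of {Cover,Nut} -> Arm = 1*5 = 5, Clip = 1*3 = 3, Plate = 1*3 = 3.
Iteration 3: components of {Arm,Clip,Plate} -> Washer = 5*5 = 25.
Iteration 4: no further components; recursion stops.
need values: 1, 1, 1, 5, 3, 3, 25; the maximum is 25.

25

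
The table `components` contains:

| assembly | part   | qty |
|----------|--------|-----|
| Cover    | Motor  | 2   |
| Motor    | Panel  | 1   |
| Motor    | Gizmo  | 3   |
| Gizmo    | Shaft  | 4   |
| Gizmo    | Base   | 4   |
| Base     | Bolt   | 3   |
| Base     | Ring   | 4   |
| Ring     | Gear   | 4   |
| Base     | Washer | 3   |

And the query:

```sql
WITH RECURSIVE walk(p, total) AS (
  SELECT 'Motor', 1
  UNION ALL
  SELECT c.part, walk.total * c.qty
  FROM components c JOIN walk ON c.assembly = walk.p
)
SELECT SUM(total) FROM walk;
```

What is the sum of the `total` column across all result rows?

341

Base: (Motor, total=1).
Iteration 1: components of {Motor} -> Gizmo = 1*3 = 3, Panel = 1*1 = 1.
Iteration 2: components of {Gizmo,Panel} -> Base = 3*4 = 12, Shaft = 3*4 = 12.
Iteration 3: components of {Base,Shaft} -> Bolt = 12*3 = 36, Ring = 12*4 = 48, Washer = 12*3 = 36.
Iteration 4: components of {Bolt,Ring,Washer} -> Gear = 48*4 = 192.
Iteration 5: no further components; recursion stops.
SUM(total) = 1 + 1 + 3 + 12 + 12 + 36 + 48 + 36 + 192 = 341.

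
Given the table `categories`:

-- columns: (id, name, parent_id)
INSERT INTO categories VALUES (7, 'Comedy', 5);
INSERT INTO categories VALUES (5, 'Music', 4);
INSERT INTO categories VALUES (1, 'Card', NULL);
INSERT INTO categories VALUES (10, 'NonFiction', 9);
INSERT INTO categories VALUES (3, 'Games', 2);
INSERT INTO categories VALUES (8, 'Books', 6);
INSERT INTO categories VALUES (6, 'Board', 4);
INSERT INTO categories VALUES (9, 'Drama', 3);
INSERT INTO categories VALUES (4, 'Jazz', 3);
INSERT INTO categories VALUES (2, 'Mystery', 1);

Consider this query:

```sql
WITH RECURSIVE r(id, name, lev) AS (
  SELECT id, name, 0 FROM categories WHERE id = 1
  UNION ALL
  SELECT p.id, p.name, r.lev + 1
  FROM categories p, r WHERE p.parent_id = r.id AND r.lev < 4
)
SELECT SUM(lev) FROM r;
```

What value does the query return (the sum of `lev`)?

Base: id=1 (Card) at lev 0.
Iteration 1: rows with parent_id in {1} -> Mystery (id 2, lev 1).
Iteration 2: rows with parent_id in {2} -> Games (id 3, lev 2).
Iteration 3: rows with parent_id in {3} -> Jazz (id 4, lev 3), Drama (id 9, lev 3).
Iteration 4: rows with parent_id in {4,9} -> Music (id 5, lev 4), Board (id 6, lev 4), NonFiction (id 10, lev 4).
Iteration 5: lev < 4 fails for all current rows; recursion stops.
SUM(lev) = 0 + 1 + 2 + 3 + 3 + 4 + 4 + 4 = 21.

21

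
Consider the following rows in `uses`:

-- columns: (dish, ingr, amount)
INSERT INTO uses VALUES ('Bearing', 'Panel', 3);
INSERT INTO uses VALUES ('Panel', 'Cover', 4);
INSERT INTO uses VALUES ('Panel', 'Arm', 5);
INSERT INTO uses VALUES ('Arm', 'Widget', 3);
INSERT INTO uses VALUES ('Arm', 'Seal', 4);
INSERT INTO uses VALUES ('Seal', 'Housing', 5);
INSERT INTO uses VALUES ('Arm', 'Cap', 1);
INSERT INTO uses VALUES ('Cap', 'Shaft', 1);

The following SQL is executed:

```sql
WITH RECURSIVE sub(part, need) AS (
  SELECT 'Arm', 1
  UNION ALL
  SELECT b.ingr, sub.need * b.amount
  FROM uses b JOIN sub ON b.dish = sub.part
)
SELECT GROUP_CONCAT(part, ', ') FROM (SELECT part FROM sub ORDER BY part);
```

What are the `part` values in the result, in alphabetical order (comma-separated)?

Base: (Arm, need=1).
Iteration 1: components of {Arm} -> Cap = 1*1 = 1, Seal = 1*4 = 4, Widget = 1*3 = 3.
Iteration 2: components of {Cap,Seal,Widget} -> Housing = 4*5 = 20, Shaft = 1*1 = 1.
Iteration 3: no further components; recursion stops.

Arm, Cap, Housing, Seal, Shaft, Widget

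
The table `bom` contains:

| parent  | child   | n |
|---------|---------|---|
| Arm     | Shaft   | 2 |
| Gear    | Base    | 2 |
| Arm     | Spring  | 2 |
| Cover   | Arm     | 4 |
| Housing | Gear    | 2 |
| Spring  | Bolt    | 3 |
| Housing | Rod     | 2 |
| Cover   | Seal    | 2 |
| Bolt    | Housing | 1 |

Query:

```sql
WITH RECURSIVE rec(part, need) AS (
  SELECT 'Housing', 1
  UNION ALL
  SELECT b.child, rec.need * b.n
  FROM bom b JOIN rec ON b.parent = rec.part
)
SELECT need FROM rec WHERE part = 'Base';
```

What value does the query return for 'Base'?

4

Base: (Housing, need=1).
Iteration 1: components of {Housing} -> Gear = 1*2 = 2, Rod = 1*2 = 2.
Iteration 2: components of {Gear,Rod} -> Base = 2*2 = 4.
Iteration 3: no further components; recursion stops.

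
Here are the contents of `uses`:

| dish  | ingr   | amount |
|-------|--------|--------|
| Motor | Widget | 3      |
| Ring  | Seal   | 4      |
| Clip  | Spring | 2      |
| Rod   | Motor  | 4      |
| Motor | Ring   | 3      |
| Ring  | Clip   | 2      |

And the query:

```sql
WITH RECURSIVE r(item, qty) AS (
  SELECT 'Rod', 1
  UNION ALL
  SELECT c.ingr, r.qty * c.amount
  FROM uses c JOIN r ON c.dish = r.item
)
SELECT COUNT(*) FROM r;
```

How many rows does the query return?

7

Base: (Rod, qty=1).
Iteration 1: components of {Rod} -> Motor = 1*4 = 4.
Iteration 2: components of {Motor} -> Ring = 4*3 = 12, Widget = 4*3 = 12.
Iteration 3: components of {Ring,Widget} -> Clip = 12*2 = 24, Seal = 12*4 = 48.
Iteration 4: components of {Clip,Seal} -> Spring = 24*2 = 48.
Iteration 5: no further components; recursion stops.
Total rows emitted: 7.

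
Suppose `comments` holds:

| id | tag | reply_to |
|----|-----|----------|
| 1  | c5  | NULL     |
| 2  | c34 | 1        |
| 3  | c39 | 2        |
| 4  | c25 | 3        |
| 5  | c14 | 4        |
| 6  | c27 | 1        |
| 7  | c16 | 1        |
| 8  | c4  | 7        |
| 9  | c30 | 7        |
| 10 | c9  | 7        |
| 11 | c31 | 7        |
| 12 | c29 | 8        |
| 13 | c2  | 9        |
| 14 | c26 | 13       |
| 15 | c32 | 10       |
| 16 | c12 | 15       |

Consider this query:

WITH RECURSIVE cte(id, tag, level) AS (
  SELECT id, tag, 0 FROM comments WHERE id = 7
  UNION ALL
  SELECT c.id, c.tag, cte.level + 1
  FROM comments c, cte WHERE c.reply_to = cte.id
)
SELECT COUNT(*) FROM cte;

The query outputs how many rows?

10

Base: id=7 (c16) at level 0.
Iteration 1: rows with reply_to in {7} -> c4 (id 8, level 1), c30 (id 9, level 1), c9 (id 10, level 1), c31 (id 11, level 1).
Iteration 2: rows with reply_to in {8,9,10,11} -> c29 (id 12, level 2), c2 (id 13, level 2), c32 (id 15, level 2).
Iteration 3: rows with reply_to in {12,13,15} -> c26 (id 14, level 3), c12 (id 16, level 3).
Iteration 4: no rows with reply_to in {14,16}; recursion stops.
Total rows emitted: 10.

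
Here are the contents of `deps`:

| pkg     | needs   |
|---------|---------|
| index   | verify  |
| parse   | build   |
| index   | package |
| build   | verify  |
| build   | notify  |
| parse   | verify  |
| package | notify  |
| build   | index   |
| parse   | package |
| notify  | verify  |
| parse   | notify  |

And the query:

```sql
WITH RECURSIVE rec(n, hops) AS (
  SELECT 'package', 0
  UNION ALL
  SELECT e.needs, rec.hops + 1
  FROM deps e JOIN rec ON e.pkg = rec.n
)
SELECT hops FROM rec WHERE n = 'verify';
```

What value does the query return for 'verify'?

Base: (package, hops=0).
Iteration 1: edges from {package} -> (notify, hops=1).
Iteration 2: edges from {notify} -> (verify, hops=2).
Iteration 3: no outgoing edges from {verify}; recursion stops.

2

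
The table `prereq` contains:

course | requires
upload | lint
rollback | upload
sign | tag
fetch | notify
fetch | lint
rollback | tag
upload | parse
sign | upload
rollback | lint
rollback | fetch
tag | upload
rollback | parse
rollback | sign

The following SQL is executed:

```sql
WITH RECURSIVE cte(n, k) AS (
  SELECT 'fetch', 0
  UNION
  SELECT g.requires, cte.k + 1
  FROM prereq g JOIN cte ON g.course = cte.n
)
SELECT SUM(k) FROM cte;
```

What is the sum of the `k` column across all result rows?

Base: (fetch, k=0).
Iteration 1: edges from {fetch} -> (lint, k=1), (notify, k=1).
Iteration 2: no outgoing edges from {lint,notify}; recursion stops.
SUM(k) = 0 + 1 + 1 = 2.

2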